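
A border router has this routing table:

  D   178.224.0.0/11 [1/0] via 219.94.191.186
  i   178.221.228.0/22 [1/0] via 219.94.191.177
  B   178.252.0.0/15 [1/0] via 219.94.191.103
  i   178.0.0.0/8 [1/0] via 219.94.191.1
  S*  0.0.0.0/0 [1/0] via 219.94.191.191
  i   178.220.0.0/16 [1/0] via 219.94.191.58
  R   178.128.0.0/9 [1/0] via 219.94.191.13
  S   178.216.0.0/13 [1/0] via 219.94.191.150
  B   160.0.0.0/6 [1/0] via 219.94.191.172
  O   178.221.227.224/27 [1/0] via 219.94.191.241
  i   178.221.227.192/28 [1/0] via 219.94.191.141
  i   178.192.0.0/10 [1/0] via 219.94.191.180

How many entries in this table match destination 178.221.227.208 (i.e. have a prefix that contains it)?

Prefixes containing 178.221.227.208:
  0.0.0.0/0 (default, matches everything)
  178.0.0.0/8 (178.0.0.0 - 178.255.255.255)
  178.128.0.0/9 (178.128.0.0 - 178.255.255.255)
  178.192.0.0/10 (178.192.0.0 - 178.255.255.255)
  178.216.0.0/13 (178.216.0.0 - 178.223.255.255)
Total matching entries: 5.

5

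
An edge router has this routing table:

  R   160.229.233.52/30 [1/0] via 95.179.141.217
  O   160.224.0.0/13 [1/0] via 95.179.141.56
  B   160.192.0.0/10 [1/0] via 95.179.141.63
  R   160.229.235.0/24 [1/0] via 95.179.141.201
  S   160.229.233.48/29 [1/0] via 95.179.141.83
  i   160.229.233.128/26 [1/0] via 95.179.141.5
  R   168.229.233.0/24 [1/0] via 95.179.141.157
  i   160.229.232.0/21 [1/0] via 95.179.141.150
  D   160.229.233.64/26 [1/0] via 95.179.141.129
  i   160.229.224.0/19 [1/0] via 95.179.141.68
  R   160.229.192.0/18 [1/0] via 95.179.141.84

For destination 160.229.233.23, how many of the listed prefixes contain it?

Prefixes containing 160.229.233.23:
  160.192.0.0/10 (160.192.0.0 - 160.255.255.255)
  160.224.0.0/13 (160.224.0.0 - 160.231.255.255)
  160.229.192.0/18 (160.229.192.0 - 160.229.255.255)
  160.229.224.0/19 (160.229.224.0 - 160.229.255.255)
  160.229.232.0/21 (160.229.232.0 - 160.229.239.255)
Total matching entries: 5.

5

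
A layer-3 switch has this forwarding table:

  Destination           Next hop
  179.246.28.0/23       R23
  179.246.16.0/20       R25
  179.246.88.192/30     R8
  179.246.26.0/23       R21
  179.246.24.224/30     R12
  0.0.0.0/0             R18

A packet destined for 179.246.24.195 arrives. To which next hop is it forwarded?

R25

Routes whose prefix contains 179.246.24.195:
  0.0.0.0/0 (default, matches everything) -> R18
  179.246.16.0/20 (179.246.16.0 - 179.246.31.255) -> R25
More-specific entries that do NOT match:
  179.246.88.192/30 (179.246.88.192 - 179.246.88.195) does not contain 179.246.24.195
  179.246.24.224/30 (179.246.24.224 - 179.246.24.227) does not contain 179.246.24.195
  179.246.28.0/23 (179.246.28.0 - 179.246.29.255) does not contain 179.246.24.195
  179.246.26.0/23 (179.246.26.0 - 179.246.27.255) does not contain 179.246.24.195
Longest matching prefix is /20 -> next hop R25.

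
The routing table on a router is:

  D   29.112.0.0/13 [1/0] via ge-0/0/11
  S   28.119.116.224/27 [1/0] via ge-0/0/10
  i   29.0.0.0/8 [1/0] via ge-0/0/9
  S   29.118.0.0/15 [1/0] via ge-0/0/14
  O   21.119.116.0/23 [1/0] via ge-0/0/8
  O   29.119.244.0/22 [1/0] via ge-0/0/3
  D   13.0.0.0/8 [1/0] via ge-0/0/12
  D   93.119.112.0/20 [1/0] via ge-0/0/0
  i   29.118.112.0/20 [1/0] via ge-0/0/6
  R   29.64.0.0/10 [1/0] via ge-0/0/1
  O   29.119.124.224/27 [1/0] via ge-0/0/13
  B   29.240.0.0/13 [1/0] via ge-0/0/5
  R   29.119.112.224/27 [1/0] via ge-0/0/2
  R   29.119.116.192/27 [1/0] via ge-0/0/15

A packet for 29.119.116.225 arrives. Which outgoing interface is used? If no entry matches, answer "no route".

Routes whose prefix contains 29.119.116.225:
  29.0.0.0/8 (29.0.0.0 - 29.255.255.255) -> ge-0/0/9
  29.64.0.0/10 (29.64.0.0 - 29.127.255.255) -> ge-0/0/1
  29.112.0.0/13 (29.112.0.0 - 29.119.255.255) -> ge-0/0/11
  29.118.0.0/15 (29.118.0.0 - 29.119.255.255) -> ge-0/0/14
More-specific entries that do NOT match:
  28.119.116.224/27 (28.119.116.224 - 28.119.116.255) does not contain 29.119.116.225
  29.119.124.224/27 (29.119.124.224 - 29.119.124.255) does not contain 29.119.116.225
  29.119.112.224/27 (29.119.112.224 - 29.119.112.255) does not contain 29.119.116.225
  29.119.116.192/27 (29.119.116.192 - 29.119.116.223) does not contain 29.119.116.225
  21.119.116.0/23 (21.119.116.0 - 21.119.117.255) does not contain 29.119.116.225
  29.119.244.0/22 (29.119.244.0 - 29.119.247.255) does not contain 29.119.116.225
  93.119.112.0/20 (93.119.112.0 - 93.119.127.255) does not contain 29.119.116.225
  29.118.112.0/20 (29.118.112.0 - 29.118.127.255) does not contain 29.119.116.225
Longest matching prefix is /15 -> interface ge-0/0/14.

ge-0/0/14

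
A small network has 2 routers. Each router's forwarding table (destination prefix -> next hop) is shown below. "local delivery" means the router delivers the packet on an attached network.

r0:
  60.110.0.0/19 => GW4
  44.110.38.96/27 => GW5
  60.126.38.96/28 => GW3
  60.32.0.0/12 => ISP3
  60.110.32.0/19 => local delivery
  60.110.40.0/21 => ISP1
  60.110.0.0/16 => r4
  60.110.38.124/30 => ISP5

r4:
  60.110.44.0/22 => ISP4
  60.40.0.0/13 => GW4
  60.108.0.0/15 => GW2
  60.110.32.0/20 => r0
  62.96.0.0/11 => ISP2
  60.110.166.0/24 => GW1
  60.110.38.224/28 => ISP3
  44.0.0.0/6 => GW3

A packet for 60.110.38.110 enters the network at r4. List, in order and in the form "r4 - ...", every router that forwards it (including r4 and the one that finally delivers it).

r4 - r0

At r4: longest match for 60.110.38.110 is 60.110.32.0/20 -> r0
At r0: longest match for 60.110.38.110 is 60.110.32.0/19 -> local delivery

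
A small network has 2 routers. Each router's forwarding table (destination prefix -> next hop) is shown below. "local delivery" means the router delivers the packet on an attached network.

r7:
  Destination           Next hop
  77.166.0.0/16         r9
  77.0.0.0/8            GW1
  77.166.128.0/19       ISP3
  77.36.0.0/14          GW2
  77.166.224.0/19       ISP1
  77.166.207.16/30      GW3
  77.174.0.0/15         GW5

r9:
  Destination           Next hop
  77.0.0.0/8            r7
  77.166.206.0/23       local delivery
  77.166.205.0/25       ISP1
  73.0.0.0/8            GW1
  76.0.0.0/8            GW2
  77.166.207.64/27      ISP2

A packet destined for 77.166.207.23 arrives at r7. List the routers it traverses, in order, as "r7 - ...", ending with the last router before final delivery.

At r7: longest match for 77.166.207.23 is 77.166.0.0/16 -> r9
At r9: longest match for 77.166.207.23 is 77.166.206.0/23 -> local delivery

r7 - r9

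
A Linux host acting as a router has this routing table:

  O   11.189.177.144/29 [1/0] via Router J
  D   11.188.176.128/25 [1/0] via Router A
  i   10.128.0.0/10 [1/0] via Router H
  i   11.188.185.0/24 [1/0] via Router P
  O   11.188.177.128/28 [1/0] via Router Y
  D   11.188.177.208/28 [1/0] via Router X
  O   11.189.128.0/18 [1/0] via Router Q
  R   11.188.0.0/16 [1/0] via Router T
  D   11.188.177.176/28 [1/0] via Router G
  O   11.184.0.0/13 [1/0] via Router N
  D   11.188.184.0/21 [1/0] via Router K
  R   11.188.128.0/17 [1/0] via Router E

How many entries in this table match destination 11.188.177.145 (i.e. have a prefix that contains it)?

3

Prefixes containing 11.188.177.145:
  11.184.0.0/13 (11.184.0.0 - 11.191.255.255)
  11.188.0.0/16 (11.188.0.0 - 11.188.255.255)
  11.188.128.0/17 (11.188.128.0 - 11.188.255.255)
Total matching entries: 3.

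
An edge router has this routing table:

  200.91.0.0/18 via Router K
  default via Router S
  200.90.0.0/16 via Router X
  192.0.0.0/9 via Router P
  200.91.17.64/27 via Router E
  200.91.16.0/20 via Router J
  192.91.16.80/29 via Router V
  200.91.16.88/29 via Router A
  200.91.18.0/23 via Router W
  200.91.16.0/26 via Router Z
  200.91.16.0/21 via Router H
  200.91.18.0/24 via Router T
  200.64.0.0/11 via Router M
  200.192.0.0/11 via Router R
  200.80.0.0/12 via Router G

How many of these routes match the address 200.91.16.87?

6

Prefixes containing 200.91.16.87:
  0.0.0.0/0 (default, matches everything)
  200.64.0.0/11 (200.64.0.0 - 200.95.255.255)
  200.80.0.0/12 (200.80.0.0 - 200.95.255.255)
  200.91.0.0/18 (200.91.0.0 - 200.91.63.255)
  200.91.16.0/20 (200.91.16.0 - 200.91.31.255)
  200.91.16.0/21 (200.91.16.0 - 200.91.23.255)
Total matching entries: 6.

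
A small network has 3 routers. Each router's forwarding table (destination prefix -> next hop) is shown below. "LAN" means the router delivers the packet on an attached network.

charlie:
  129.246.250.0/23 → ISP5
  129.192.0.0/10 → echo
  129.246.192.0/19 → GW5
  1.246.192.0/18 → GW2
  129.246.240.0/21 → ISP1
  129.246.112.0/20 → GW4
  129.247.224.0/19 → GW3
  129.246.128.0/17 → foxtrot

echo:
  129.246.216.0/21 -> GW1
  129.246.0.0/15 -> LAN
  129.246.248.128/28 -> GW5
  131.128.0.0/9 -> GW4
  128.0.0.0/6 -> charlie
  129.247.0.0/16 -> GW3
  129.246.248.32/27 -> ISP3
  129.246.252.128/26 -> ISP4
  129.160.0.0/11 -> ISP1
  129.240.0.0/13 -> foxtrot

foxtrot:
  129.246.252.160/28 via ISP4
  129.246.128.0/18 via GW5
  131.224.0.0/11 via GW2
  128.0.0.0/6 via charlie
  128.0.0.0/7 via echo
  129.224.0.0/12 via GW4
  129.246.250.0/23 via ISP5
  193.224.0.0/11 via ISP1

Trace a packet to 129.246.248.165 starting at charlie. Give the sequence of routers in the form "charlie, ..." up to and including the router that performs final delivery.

At charlie: longest match for 129.246.248.165 is 129.246.128.0/17 -> foxtrot
At foxtrot: longest match for 129.246.248.165 is 128.0.0.0/7 -> echo
At echo: longest match for 129.246.248.165 is 129.246.0.0/15 -> LAN

charlie, foxtrot, echo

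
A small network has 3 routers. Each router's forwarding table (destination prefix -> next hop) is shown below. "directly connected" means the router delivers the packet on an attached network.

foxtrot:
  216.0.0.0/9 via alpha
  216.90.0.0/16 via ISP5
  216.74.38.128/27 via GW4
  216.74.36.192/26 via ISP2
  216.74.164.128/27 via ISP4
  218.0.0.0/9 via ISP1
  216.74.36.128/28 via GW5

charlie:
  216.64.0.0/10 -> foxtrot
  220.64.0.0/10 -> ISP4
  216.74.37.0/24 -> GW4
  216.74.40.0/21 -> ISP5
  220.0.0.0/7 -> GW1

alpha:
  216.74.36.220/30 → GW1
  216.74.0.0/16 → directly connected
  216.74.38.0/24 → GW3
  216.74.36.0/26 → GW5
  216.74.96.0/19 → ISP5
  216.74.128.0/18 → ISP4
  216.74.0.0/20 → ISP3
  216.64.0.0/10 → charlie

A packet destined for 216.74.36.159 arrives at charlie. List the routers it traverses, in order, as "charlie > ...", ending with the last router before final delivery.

At charlie: longest match for 216.74.36.159 is 216.64.0.0/10 -> foxtrot
At foxtrot: longest match for 216.74.36.159 is 216.0.0.0/9 -> alpha
At alpha: longest match for 216.74.36.159 is 216.74.0.0/16 -> directly connected

charlie > foxtrot > alpha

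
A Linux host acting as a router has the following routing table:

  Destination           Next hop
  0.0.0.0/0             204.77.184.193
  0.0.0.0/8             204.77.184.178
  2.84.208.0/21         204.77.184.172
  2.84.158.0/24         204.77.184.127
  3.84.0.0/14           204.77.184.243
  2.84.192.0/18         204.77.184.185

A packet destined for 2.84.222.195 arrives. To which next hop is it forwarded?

204.77.184.185

Routes whose prefix contains 2.84.222.195:
  0.0.0.0/0 (default, matches everything) -> 204.77.184.193
  2.84.192.0/18 (2.84.192.0 - 2.84.255.255) -> 204.77.184.185
More-specific entries that do NOT match:
  2.84.158.0/24 (2.84.158.0 - 2.84.158.255) does not contain 2.84.222.195
  2.84.208.0/21 (2.84.208.0 - 2.84.215.255) does not contain 2.84.222.195
Longest matching prefix is /18 -> next hop 204.77.184.185.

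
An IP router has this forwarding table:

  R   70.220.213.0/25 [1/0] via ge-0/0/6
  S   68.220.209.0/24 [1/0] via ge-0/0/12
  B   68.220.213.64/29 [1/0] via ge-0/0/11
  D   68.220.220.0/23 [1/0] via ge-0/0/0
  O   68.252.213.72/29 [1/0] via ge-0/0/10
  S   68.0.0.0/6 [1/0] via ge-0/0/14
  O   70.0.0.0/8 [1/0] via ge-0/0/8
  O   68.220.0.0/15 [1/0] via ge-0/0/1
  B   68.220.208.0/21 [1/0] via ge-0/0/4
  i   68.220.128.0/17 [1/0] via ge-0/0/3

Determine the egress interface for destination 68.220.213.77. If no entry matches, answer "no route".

ge-0/0/4

Routes whose prefix contains 68.220.213.77:
  68.0.0.0/6 (68.0.0.0 - 71.255.255.255) -> ge-0/0/14
  68.220.0.0/15 (68.220.0.0 - 68.221.255.255) -> ge-0/0/1
  68.220.128.0/17 (68.220.128.0 - 68.220.255.255) -> ge-0/0/3
  68.220.208.0/21 (68.220.208.0 - 68.220.215.255) -> ge-0/0/4
More-specific entries that do NOT match:
  68.220.213.64/29 (68.220.213.64 - 68.220.213.71) does not contain 68.220.213.77
  68.252.213.72/29 (68.252.213.72 - 68.252.213.79) does not contain 68.220.213.77
  70.220.213.0/25 (70.220.213.0 - 70.220.213.127) does not contain 68.220.213.77
  68.220.209.0/24 (68.220.209.0 - 68.220.209.255) does not contain 68.220.213.77
  68.220.220.0/23 (68.220.220.0 - 68.220.221.255) does not contain 68.220.213.77
Longest matching prefix is /21 -> interface ge-0/0/4.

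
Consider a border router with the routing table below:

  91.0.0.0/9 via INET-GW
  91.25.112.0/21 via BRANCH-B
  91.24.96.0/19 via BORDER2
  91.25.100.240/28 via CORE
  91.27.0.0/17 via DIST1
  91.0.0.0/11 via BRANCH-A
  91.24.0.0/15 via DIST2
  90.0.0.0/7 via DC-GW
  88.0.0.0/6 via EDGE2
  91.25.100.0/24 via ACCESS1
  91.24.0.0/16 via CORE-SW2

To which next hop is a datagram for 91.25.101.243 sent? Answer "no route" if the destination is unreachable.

Routes whose prefix contains 91.25.101.243:
  88.0.0.0/6 (88.0.0.0 - 91.255.255.255) -> EDGE2
  90.0.0.0/7 (90.0.0.0 - 91.255.255.255) -> DC-GW
  91.0.0.0/9 (91.0.0.0 - 91.127.255.255) -> INET-GW
  91.0.0.0/11 (91.0.0.0 - 91.31.255.255) -> BRANCH-A
  91.24.0.0/15 (91.24.0.0 - 91.25.255.255) -> DIST2
More-specific entries that do NOT match:
  91.25.100.240/28 (91.25.100.240 - 91.25.100.255) does not contain 91.25.101.243
  91.25.100.0/24 (91.25.100.0 - 91.25.100.255) does not contain 91.25.101.243
  91.25.112.0/21 (91.25.112.0 - 91.25.119.255) does not contain 91.25.101.243
  91.24.96.0/19 (91.24.96.0 - 91.24.127.255) does not contain 91.25.101.243
  91.27.0.0/17 (91.27.0.0 - 91.27.127.255) does not contain 91.25.101.243
  91.24.0.0/16 (91.24.0.0 - 91.24.255.255) does not contain 91.25.101.243
Longest matching prefix is /15 -> next hop DIST2.

DIST2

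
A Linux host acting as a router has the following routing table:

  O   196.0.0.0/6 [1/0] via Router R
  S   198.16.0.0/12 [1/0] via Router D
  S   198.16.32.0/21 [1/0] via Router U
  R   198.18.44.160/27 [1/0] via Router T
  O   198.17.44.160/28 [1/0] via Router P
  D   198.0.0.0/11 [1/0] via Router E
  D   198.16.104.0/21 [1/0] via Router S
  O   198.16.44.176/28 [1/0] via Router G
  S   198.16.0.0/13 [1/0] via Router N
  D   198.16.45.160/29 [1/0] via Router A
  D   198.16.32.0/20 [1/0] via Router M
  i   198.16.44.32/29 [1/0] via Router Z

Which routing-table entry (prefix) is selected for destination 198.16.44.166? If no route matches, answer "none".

198.16.32.0/20

Entries matching 198.16.44.166:
  196.0.0.0/6 (196.0.0.0 - 199.255.255.255)
  198.0.0.0/11 (198.0.0.0 - 198.31.255.255)
  198.16.0.0/12 (198.16.0.0 - 198.31.255.255)
  198.16.0.0/13 (198.16.0.0 - 198.23.255.255)
  198.16.32.0/20 (198.16.32.0 - 198.16.47.255)
Most specific is 198.16.32.0/20.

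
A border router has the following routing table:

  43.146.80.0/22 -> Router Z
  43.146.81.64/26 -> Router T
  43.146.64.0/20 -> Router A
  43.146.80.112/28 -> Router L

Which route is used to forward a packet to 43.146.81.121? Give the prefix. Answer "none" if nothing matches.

Entries matching 43.146.81.121:
  43.146.80.0/22 (43.146.80.0 - 43.146.83.255)
  43.146.81.64/26 (43.146.81.64 - 43.146.81.127)
Most specific is 43.146.81.64/26.

43.146.81.64/26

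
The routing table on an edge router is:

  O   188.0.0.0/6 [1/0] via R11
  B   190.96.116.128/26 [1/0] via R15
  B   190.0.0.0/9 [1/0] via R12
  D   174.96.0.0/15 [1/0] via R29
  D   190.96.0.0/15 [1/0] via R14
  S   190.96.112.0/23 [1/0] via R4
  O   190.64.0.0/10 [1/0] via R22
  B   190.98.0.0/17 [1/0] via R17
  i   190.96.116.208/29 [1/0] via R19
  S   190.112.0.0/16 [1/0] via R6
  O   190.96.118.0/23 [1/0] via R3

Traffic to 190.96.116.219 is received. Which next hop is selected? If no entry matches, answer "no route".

Routes whose prefix contains 190.96.116.219:
  188.0.0.0/6 (188.0.0.0 - 191.255.255.255) -> R11
  190.0.0.0/9 (190.0.0.0 - 190.127.255.255) -> R12
  190.64.0.0/10 (190.64.0.0 - 190.127.255.255) -> R22
  190.96.0.0/15 (190.96.0.0 - 190.97.255.255) -> R14
More-specific entries that do NOT match:
  190.96.116.208/29 (190.96.116.208 - 190.96.116.215) does not contain 190.96.116.219
  190.96.116.128/26 (190.96.116.128 - 190.96.116.191) does not contain 190.96.116.219
  190.96.112.0/23 (190.96.112.0 - 190.96.113.255) does not contain 190.96.116.219
  190.96.118.0/23 (190.96.118.0 - 190.96.119.255) does not contain 190.96.116.219
  190.98.0.0/17 (190.98.0.0 - 190.98.127.255) does not contain 190.96.116.219
  190.112.0.0/16 (190.112.0.0 - 190.112.255.255) does not contain 190.96.116.219
Longest matching prefix is /15 -> next hop R14.

R14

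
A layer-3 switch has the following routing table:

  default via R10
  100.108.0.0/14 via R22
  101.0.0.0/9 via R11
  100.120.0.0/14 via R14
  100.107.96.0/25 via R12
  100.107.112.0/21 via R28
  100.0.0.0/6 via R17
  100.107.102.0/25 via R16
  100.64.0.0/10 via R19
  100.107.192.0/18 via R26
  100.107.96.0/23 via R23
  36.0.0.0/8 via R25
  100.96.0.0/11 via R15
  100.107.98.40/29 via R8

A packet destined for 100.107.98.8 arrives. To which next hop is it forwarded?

Routes whose prefix contains 100.107.98.8:
  0.0.0.0/0 (default, matches everything) -> R10
  100.0.0.0/6 (100.0.0.0 - 103.255.255.255) -> R17
  100.64.0.0/10 (100.64.0.0 - 100.127.255.255) -> R19
  100.96.0.0/11 (100.96.0.0 - 100.127.255.255) -> R15
More-specific entries that do NOT match:
  100.107.98.40/29 (100.107.98.40 - 100.107.98.47) does not contain 100.107.98.8
  100.107.96.0/25 (100.107.96.0 - 100.107.96.127) does not contain 100.107.98.8
  100.107.102.0/25 (100.107.102.0 - 100.107.102.127) does not contain 100.107.98.8
  100.107.96.0/23 (100.107.96.0 - 100.107.97.255) does not contain 100.107.98.8
  100.107.112.0/21 (100.107.112.0 - 100.107.119.255) does not contain 100.107.98.8
  100.107.192.0/18 (100.107.192.0 - 100.107.255.255) does not contain 100.107.98.8
  100.108.0.0/14 (100.108.0.0 - 100.111.255.255) does not contain 100.107.98.8
  100.120.0.0/14 (100.120.0.0 - 100.123.255.255) does not contain 100.107.98.8
Longest matching prefix is /11 -> next hop R15.

R15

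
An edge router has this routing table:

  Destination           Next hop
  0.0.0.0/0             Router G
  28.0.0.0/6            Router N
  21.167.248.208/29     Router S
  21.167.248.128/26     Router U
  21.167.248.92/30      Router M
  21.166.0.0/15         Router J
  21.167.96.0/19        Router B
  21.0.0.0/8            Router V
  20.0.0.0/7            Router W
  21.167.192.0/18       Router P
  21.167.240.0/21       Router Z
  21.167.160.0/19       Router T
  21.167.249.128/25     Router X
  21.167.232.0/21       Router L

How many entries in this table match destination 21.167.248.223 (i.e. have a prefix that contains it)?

5

Prefixes containing 21.167.248.223:
  0.0.0.0/0 (default, matches everything)
  20.0.0.0/7 (20.0.0.0 - 21.255.255.255)
  21.0.0.0/8 (21.0.0.0 - 21.255.255.255)
  21.166.0.0/15 (21.166.0.0 - 21.167.255.255)
  21.167.192.0/18 (21.167.192.0 - 21.167.255.255)
Total matching entries: 5.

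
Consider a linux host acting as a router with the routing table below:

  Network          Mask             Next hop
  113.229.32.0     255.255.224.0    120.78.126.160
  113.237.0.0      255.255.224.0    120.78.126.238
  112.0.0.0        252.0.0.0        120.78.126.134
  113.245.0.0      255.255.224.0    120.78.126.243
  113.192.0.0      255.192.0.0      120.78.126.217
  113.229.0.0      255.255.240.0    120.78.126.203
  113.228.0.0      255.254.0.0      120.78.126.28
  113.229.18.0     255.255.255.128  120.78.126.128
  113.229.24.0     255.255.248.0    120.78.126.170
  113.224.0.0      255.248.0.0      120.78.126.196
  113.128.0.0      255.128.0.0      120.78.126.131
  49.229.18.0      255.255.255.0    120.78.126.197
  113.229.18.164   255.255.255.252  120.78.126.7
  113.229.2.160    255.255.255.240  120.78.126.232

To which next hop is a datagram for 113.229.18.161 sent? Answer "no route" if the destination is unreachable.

Routes whose prefix contains 113.229.18.161:
  112.0.0.0/6 (112.0.0.0 - 115.255.255.255) -> 120.78.126.134
  113.128.0.0/9 (113.128.0.0 - 113.255.255.255) -> 120.78.126.131
  113.192.0.0/10 (113.192.0.0 - 113.255.255.255) -> 120.78.126.217
  113.224.0.0/13 (113.224.0.0 - 113.231.255.255) -> 120.78.126.196
  113.228.0.0/15 (113.228.0.0 - 113.229.255.255) -> 120.78.126.28
More-specific entries that do NOT match:
  113.229.18.164/30 (113.229.18.164 - 113.229.18.167) does not contain 113.229.18.161
  113.229.2.160/28 (113.229.2.160 - 113.229.2.175) does not contain 113.229.18.161
  113.229.18.0/25 (113.229.18.0 - 113.229.18.127) does not contain 113.229.18.161
  49.229.18.0/24 (49.229.18.0 - 49.229.18.255) does not contain 113.229.18.161
  113.229.24.0/21 (113.229.24.0 - 113.229.31.255) does not contain 113.229.18.161
  113.229.0.0/20 (113.229.0.0 - 113.229.15.255) does not contain 113.229.18.161
  113.229.32.0/19 (113.229.32.0 - 113.229.63.255) does not contain 113.229.18.161
  113.237.0.0/19 (113.237.0.0 - 113.237.31.255) does not contain 113.229.18.161
  113.245.0.0/19 (113.245.0.0 - 113.245.31.255) does not contain 113.229.18.161
Longest matching prefix is /15 -> next hop 120.78.126.28.

120.78.126.28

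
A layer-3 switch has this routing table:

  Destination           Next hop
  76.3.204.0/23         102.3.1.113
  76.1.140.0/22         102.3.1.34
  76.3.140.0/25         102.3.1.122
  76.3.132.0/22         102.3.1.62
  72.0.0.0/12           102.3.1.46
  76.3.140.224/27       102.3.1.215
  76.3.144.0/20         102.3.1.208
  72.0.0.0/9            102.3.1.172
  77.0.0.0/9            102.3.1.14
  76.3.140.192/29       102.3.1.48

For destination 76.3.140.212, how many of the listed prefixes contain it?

0

No listed prefix contains 76.3.140.212.
Total matching entries: 0.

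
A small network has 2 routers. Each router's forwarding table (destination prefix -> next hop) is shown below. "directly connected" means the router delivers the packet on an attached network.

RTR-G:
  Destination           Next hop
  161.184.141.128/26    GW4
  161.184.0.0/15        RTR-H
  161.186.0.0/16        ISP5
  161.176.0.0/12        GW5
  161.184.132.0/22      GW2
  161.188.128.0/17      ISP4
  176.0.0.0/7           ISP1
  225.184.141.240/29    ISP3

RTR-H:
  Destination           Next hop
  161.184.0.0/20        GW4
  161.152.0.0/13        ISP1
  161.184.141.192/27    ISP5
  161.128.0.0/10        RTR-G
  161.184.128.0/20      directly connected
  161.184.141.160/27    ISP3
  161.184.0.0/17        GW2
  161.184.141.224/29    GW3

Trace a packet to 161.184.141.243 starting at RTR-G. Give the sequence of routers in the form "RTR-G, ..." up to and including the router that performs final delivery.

At RTR-G: longest match for 161.184.141.243 is 161.184.0.0/15 -> RTR-H
At RTR-H: longest match for 161.184.141.243 is 161.184.128.0/20 -> directly connected

RTR-G, RTR-H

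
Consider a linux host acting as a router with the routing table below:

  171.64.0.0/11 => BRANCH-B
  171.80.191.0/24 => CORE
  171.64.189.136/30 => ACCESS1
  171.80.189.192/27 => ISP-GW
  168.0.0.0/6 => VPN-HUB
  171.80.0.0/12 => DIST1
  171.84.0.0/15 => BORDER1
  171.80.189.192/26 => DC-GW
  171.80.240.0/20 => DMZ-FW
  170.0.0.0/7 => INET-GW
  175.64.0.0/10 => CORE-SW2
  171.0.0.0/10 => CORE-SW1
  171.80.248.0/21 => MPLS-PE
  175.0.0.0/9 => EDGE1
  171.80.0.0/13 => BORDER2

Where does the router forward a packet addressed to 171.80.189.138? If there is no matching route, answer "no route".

BORDER2

Routes whose prefix contains 171.80.189.138:
  168.0.0.0/6 (168.0.0.0 - 171.255.255.255) -> VPN-HUB
  170.0.0.0/7 (170.0.0.0 - 171.255.255.255) -> INET-GW
  171.64.0.0/11 (171.64.0.0 - 171.95.255.255) -> BRANCH-B
  171.80.0.0/12 (171.80.0.0 - 171.95.255.255) -> DIST1
  171.80.0.0/13 (171.80.0.0 - 171.87.255.255) -> BORDER2
More-specific entries that do NOT match:
  171.64.189.136/30 (171.64.189.136 - 171.64.189.139) does not contain 171.80.189.138
  171.80.189.192/27 (171.80.189.192 - 171.80.189.223) does not contain 171.80.189.138
  171.80.189.192/26 (171.80.189.192 - 171.80.189.255) does not contain 171.80.189.138
  171.80.191.0/24 (171.80.191.0 - 171.80.191.255) does not contain 171.80.189.138
  171.80.248.0/21 (171.80.248.0 - 171.80.255.255) does not contain 171.80.189.138
  171.80.240.0/20 (171.80.240.0 - 171.80.255.255) does not contain 171.80.189.138
  171.84.0.0/15 (171.84.0.0 - 171.85.255.255) does not contain 171.80.189.138
Longest matching prefix is /13 -> next hop BORDER2.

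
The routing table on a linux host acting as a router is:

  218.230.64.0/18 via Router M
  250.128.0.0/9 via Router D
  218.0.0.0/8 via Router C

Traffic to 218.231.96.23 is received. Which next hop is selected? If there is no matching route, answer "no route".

Routes whose prefix contains 218.231.96.23:
  218.0.0.0/8 (218.0.0.0 - 218.255.255.255) -> Router C
More-specific entries that do NOT match:
  218.230.64.0/18 (218.230.64.0 - 218.230.127.255) does not contain 218.231.96.23
  250.128.0.0/9 (250.128.0.0 - 250.255.255.255) does not contain 218.231.96.23
Longest matching prefix is /8 -> next hop Router C.

Router C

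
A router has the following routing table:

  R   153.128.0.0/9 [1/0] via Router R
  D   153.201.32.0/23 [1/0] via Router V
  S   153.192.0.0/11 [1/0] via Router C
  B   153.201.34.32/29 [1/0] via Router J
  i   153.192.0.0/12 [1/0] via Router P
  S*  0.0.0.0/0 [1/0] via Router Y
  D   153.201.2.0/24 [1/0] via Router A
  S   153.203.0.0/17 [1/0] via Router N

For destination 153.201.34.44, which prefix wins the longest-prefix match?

153.192.0.0/12

Entries matching 153.201.34.44:
  0.0.0.0/0 (default, matches everything)
  153.128.0.0/9 (153.128.0.0 - 153.255.255.255)
  153.192.0.0/11 (153.192.0.0 - 153.223.255.255)
  153.192.0.0/12 (153.192.0.0 - 153.207.255.255)
Most specific is 153.192.0.0/12.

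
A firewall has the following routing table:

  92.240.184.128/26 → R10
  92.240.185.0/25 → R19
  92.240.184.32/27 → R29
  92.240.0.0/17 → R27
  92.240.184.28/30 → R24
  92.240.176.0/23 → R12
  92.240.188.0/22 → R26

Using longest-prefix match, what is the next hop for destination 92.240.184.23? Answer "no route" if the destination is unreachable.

no route

No entry's prefix contains 92.240.184.23; there is no default route.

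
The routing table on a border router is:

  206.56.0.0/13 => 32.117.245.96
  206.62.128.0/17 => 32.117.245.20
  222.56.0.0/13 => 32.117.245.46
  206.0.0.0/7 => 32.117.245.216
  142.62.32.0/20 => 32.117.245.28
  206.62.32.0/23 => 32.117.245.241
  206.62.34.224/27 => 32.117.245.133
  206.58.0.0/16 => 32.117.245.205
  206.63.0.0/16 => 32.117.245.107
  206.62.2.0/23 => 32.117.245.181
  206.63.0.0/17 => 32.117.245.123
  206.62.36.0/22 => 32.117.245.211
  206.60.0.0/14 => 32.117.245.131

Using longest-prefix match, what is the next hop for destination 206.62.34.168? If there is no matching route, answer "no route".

Routes whose prefix contains 206.62.34.168:
  206.0.0.0/7 (206.0.0.0 - 207.255.255.255) -> 32.117.245.216
  206.56.0.0/13 (206.56.0.0 - 206.63.255.255) -> 32.117.245.96
  206.60.0.0/14 (206.60.0.0 - 206.63.255.255) -> 32.117.245.131
More-specific entries that do NOT match:
  206.62.34.224/27 (206.62.34.224 - 206.62.34.255) does not contain 206.62.34.168
  206.62.32.0/23 (206.62.32.0 - 206.62.33.255) does not contain 206.62.34.168
  206.62.2.0/23 (206.62.2.0 - 206.62.3.255) does not contain 206.62.34.168
  206.62.36.0/22 (206.62.36.0 - 206.62.39.255) does not contain 206.62.34.168
  142.62.32.0/20 (142.62.32.0 - 142.62.47.255) does not contain 206.62.34.168
  206.62.128.0/17 (206.62.128.0 - 206.62.255.255) does not contain 206.62.34.168
  206.63.0.0/17 (206.63.0.0 - 206.63.127.255) does not contain 206.62.34.168
  206.58.0.0/16 (206.58.0.0 - 206.58.255.255) does not contain 206.62.34.168
  206.63.0.0/16 (206.63.0.0 - 206.63.255.255) does not contain 206.62.34.168
Longest matching prefix is /14 -> next hop 32.117.245.131.

32.117.245.131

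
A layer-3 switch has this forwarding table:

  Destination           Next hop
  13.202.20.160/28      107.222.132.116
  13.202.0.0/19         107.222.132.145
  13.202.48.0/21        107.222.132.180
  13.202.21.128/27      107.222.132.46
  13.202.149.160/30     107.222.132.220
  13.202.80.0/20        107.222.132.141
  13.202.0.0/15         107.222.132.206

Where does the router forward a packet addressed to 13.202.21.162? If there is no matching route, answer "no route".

Routes whose prefix contains 13.202.21.162:
  13.202.0.0/15 (13.202.0.0 - 13.203.255.255) -> 107.222.132.206
  13.202.0.0/19 (13.202.0.0 - 13.202.31.255) -> 107.222.132.145
More-specific entries that do NOT match:
  13.202.149.160/30 (13.202.149.160 - 13.202.149.163) does not contain 13.202.21.162
  13.202.20.160/28 (13.202.20.160 - 13.202.20.175) does not contain 13.202.21.162
  13.202.21.128/27 (13.202.21.128 - 13.202.21.159) does not contain 13.202.21.162
  13.202.48.0/21 (13.202.48.0 - 13.202.55.255) does not contain 13.202.21.162
  13.202.80.0/20 (13.202.80.0 - 13.202.95.255) does not contain 13.202.21.162
Longest matching prefix is /19 -> next hop 107.222.132.145.

107.222.132.145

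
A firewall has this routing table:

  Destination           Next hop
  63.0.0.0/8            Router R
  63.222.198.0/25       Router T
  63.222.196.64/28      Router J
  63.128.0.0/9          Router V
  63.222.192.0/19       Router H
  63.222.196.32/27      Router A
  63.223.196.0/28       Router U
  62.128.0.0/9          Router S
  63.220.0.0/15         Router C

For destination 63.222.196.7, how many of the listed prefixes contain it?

3

Prefixes containing 63.222.196.7:
  63.0.0.0/8 (63.0.0.0 - 63.255.255.255)
  63.128.0.0/9 (63.128.0.0 - 63.255.255.255)
  63.222.192.0/19 (63.222.192.0 - 63.222.223.255)
Total matching entries: 3.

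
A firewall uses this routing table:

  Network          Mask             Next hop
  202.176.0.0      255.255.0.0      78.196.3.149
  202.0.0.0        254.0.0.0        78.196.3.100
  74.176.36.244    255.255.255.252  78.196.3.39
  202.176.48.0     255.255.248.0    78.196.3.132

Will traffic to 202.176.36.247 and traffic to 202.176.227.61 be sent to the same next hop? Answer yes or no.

202.176.36.247: longest match 202.176.0.0/16 -> 78.196.3.149
202.176.227.61: longest match 202.176.0.0/16 -> 78.196.3.149

yes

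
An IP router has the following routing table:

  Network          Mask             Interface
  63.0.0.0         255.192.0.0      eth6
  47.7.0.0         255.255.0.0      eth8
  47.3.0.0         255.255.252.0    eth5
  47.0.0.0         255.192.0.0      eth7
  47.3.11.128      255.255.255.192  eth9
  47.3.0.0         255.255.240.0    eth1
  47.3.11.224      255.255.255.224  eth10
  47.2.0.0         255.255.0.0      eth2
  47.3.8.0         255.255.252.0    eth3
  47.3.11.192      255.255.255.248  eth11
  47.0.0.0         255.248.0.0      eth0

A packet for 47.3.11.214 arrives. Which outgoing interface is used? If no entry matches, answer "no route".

Routes whose prefix contains 47.3.11.214:
  47.0.0.0/10 (47.0.0.0 - 47.63.255.255) -> eth7
  47.0.0.0/13 (47.0.0.0 - 47.7.255.255) -> eth0
  47.3.0.0/20 (47.3.0.0 - 47.3.15.255) -> eth1
  47.3.8.0/22 (47.3.8.0 - 47.3.11.255) -> eth3
More-specific entries that do NOT match:
  47.3.11.192/29 (47.3.11.192 - 47.3.11.199) does not contain 47.3.11.214
  47.3.11.224/27 (47.3.11.224 - 47.3.11.255) does not contain 47.3.11.214
  47.3.11.128/26 (47.3.11.128 - 47.3.11.191) does not contain 47.3.11.214
Longest matching prefix is /22 -> interface eth3.

eth3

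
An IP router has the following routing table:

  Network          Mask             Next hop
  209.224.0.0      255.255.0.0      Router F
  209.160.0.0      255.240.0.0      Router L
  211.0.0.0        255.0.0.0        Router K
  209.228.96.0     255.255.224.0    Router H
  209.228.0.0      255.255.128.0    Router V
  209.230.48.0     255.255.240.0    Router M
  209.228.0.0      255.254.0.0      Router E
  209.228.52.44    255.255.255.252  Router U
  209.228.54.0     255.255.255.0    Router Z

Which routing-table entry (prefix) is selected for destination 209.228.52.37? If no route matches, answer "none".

209.228.0.0/17

Entries matching 209.228.52.37:
  209.228.0.0/15 (209.228.0.0 - 209.229.255.255)
  209.228.0.0/17 (209.228.0.0 - 209.228.127.255)
Most specific is 209.228.0.0/17.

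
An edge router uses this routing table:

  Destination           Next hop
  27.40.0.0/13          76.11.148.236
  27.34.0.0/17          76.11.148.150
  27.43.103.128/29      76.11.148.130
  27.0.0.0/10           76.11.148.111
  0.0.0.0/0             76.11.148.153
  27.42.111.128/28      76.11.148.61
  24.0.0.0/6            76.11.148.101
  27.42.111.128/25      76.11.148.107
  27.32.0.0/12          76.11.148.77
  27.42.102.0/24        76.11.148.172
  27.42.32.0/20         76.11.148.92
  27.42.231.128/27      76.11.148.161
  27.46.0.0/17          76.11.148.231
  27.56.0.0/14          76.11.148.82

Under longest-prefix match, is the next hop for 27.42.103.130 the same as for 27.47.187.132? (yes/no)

yes

27.42.103.130: longest match 27.40.0.0/13 -> 76.11.148.236
27.47.187.132: longest match 27.40.0.0/13 -> 76.11.148.236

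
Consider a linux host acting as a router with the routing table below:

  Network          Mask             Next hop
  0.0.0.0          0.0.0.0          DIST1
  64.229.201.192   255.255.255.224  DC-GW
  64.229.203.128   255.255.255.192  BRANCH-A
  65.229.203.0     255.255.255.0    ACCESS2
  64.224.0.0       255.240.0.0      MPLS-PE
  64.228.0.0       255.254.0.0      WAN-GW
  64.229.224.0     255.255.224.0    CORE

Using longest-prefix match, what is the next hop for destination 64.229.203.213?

WAN-GW

Routes whose prefix contains 64.229.203.213:
  0.0.0.0/0 (default, matches everything) -> DIST1
  64.224.0.0/12 (64.224.0.0 - 64.239.255.255) -> MPLS-PE
  64.228.0.0/15 (64.228.0.0 - 64.229.255.255) -> WAN-GW
More-specific entries that do NOT match:
  64.229.201.192/27 (64.229.201.192 - 64.229.201.223) does not contain 64.229.203.213
  64.229.203.128/26 (64.229.203.128 - 64.229.203.191) does not contain 64.229.203.213
  65.229.203.0/24 (65.229.203.0 - 65.229.203.255) does not contain 64.229.203.213
  64.229.224.0/19 (64.229.224.0 - 64.229.255.255) does not contain 64.229.203.213
Longest matching prefix is /15 -> next hop WAN-GW.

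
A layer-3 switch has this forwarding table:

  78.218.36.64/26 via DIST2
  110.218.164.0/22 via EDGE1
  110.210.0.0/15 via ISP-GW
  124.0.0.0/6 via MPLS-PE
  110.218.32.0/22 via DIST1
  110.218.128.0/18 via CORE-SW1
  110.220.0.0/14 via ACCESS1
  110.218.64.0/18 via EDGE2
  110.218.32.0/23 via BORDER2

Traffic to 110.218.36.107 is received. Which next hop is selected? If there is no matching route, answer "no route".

no route

No entry's prefix contains 110.218.36.107; there is no default route.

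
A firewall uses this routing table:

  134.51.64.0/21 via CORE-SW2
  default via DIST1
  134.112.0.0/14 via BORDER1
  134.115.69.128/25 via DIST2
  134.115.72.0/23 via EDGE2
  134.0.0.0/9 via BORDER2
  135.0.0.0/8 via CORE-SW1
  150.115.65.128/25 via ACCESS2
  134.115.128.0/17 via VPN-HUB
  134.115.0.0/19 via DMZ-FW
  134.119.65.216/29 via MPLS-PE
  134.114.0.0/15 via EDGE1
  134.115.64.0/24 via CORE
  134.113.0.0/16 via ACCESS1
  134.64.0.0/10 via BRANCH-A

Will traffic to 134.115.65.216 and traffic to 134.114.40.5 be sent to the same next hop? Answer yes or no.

134.115.65.216: longest match 134.114.0.0/15 -> EDGE1
134.114.40.5: longest match 134.114.0.0/15 -> EDGE1

yes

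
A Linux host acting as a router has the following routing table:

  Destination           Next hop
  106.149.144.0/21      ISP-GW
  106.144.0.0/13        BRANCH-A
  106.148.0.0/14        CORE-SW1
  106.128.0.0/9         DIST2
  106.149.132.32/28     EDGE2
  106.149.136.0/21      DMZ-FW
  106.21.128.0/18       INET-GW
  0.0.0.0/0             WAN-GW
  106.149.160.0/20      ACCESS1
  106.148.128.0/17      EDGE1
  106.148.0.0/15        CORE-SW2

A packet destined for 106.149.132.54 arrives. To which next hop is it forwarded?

CORE-SW2

Routes whose prefix contains 106.149.132.54:
  0.0.0.0/0 (default, matches everything) -> WAN-GW
  106.128.0.0/9 (106.128.0.0 - 106.255.255.255) -> DIST2
  106.144.0.0/13 (106.144.0.0 - 106.151.255.255) -> BRANCH-A
  106.148.0.0/14 (106.148.0.0 - 106.151.255.255) -> CORE-SW1
  106.148.0.0/15 (106.148.0.0 - 106.149.255.255) -> CORE-SW2
More-specific entries that do NOT match:
  106.149.132.32/28 (106.149.132.32 - 106.149.132.47) does not contain 106.149.132.54
  106.149.144.0/21 (106.149.144.0 - 106.149.151.255) does not contain 106.149.132.54
  106.149.136.0/21 (106.149.136.0 - 106.149.143.255) does not contain 106.149.132.54
  106.149.160.0/20 (106.149.160.0 - 106.149.175.255) does not contain 106.149.132.54
  106.21.128.0/18 (106.21.128.0 - 106.21.191.255) does not contain 106.149.132.54
  106.148.128.0/17 (106.148.128.0 - 106.148.255.255) does not contain 106.149.132.54
Longest matching prefix is /15 -> next hop CORE-SW2.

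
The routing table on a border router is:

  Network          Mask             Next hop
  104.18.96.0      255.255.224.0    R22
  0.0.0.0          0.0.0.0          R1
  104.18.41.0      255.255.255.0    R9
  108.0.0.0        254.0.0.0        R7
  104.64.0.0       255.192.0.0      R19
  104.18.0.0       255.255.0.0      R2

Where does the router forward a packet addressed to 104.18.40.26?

R2

Routes whose prefix contains 104.18.40.26:
  0.0.0.0/0 (default, matches everything) -> R1
  104.18.0.0/16 (104.18.0.0 - 104.18.255.255) -> R2
More-specific entries that do NOT match:
  104.18.41.0/24 (104.18.41.0 - 104.18.41.255) does not contain 104.18.40.26
  104.18.96.0/19 (104.18.96.0 - 104.18.127.255) does not contain 104.18.40.26
Longest matching prefix is /16 -> next hop R2.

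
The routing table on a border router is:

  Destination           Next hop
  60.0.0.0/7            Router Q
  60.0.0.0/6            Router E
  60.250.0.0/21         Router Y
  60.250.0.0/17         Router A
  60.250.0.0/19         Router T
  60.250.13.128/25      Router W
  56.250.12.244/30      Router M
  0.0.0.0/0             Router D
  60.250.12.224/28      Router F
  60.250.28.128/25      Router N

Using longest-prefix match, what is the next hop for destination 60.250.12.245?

Routes whose prefix contains 60.250.12.245:
  0.0.0.0/0 (default, matches everything) -> Router D
  60.0.0.0/6 (60.0.0.0 - 63.255.255.255) -> Router E
  60.0.0.0/7 (60.0.0.0 - 61.255.255.255) -> Router Q
  60.250.0.0/17 (60.250.0.0 - 60.250.127.255) -> Router A
  60.250.0.0/19 (60.250.0.0 - 60.250.31.255) -> Router T
More-specific entries that do NOT match:
  56.250.12.244/30 (56.250.12.244 - 56.250.12.247) does not contain 60.250.12.245
  60.250.12.224/28 (60.250.12.224 - 60.250.12.239) does not contain 60.250.12.245
  60.250.13.128/25 (60.250.13.128 - 60.250.13.255) does not contain 60.250.12.245
  60.250.28.128/25 (60.250.28.128 - 60.250.28.255) does not contain 60.250.12.245
  60.250.0.0/21 (60.250.0.0 - 60.250.7.255) does not contain 60.250.12.245
Longest matching prefix is /19 -> next hop Router T.

Router T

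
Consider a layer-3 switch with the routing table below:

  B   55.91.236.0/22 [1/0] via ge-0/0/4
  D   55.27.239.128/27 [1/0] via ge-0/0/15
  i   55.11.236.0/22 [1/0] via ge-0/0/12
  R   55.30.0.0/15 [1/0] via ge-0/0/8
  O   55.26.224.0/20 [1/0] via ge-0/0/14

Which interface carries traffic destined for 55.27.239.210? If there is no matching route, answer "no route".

No entry's prefix contains 55.27.239.210; there is no default route.

no route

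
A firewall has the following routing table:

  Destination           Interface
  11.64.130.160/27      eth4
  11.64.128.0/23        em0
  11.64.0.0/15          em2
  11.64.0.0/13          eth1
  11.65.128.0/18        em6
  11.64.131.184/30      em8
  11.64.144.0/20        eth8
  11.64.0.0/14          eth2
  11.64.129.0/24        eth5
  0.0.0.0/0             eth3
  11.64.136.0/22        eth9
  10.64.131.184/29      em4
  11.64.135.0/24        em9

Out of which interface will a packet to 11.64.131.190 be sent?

Routes whose prefix contains 11.64.131.190:
  0.0.0.0/0 (default, matches everything) -> eth3
  11.64.0.0/13 (11.64.0.0 - 11.71.255.255) -> eth1
  11.64.0.0/14 (11.64.0.0 - 11.67.255.255) -> eth2
  11.64.0.0/15 (11.64.0.0 - 11.65.255.255) -> em2
More-specific entries that do NOT match:
  11.64.131.184/30 (11.64.131.184 - 11.64.131.187) does not contain 11.64.131.190
  10.64.131.184/29 (10.64.131.184 - 10.64.131.191) does not contain 11.64.131.190
  11.64.130.160/27 (11.64.130.160 - 11.64.130.191) does not contain 11.64.131.190
  11.64.129.0/24 (11.64.129.0 - 11.64.129.255) does not contain 11.64.131.190
  11.64.135.0/24 (11.64.135.0 - 11.64.135.255) does not contain 11.64.131.190
  11.64.128.0/23 (11.64.128.0 - 11.64.129.255) does not contain 11.64.131.190
  11.64.136.0/22 (11.64.136.0 - 11.64.139.255) does not contain 11.64.131.190
  11.64.144.0/20 (11.64.144.0 - 11.64.159.255) does not contain 11.64.131.190
  11.65.128.0/18 (11.65.128.0 - 11.65.191.255) does not contain 11.64.131.190
Longest matching prefix is /15 -> interface em2.

em2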